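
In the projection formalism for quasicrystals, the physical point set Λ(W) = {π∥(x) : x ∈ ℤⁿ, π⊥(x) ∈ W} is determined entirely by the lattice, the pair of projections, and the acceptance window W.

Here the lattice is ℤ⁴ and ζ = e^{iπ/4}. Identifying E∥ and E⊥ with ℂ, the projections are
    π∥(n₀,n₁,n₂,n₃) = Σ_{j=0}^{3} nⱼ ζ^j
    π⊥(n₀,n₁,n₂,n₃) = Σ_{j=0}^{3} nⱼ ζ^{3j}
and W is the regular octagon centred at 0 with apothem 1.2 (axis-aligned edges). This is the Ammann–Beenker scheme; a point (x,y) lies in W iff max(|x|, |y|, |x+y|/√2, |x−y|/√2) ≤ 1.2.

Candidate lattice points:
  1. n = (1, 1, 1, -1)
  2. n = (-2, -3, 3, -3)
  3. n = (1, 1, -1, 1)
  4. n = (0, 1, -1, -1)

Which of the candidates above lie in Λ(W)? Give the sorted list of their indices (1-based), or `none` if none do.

1

Internal map: ζ^{3j} for j=0..3 gives (1,0), (−√2/2,√2/2), (0,−1), (√2/2,√2/2).
candidate 1: n = (1, 1, 1, -1) → π⊥ ≈ (-0.414214, -1.000000); max(|x|,|y|,|x±y|/√2) = 1.000000 ≤ 1.2 ⇒ ∈ W
candidate 2: n = (-2, -3, 3, -3) → π⊥ ≈ (-2.000000, -7.242641); max(|x|,|y|,|x±y|/√2) = 7.242641 > 1.2 ⇒ ∉ W
candidate 3: n = (1, 1, -1, 1) → π⊥ ≈ (+1.000000, +2.414214); max(|x|,|y|,|x±y|/√2) = 2.414214 > 1.2 ⇒ ∉ W
candidate 4: n = (0, 1, -1, -1) → π⊥ ≈ (-1.414214, +1.000000); max(|x|,|y|,|x±y|/√2) = 1.707107 > 1.2 ⇒ ∉ W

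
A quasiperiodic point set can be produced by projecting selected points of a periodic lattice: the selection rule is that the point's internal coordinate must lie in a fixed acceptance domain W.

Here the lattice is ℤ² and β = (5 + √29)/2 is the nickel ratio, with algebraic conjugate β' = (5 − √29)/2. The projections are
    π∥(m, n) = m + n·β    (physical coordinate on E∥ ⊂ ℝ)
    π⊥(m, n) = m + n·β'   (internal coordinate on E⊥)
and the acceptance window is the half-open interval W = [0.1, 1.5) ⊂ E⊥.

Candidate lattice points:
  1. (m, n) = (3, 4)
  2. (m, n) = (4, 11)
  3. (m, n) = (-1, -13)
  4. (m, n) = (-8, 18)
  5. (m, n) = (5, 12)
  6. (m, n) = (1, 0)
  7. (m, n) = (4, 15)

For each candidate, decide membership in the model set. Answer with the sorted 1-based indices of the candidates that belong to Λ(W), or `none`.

6, 7

β' = (5−√29)/2 ≈ -0.192582.
candidate 1: (m,n)=(3,4) → π∥ = 3+4·β ≈ 23.770330, π⊥ = 3+4·β' ≈ 2.229670 ∉ [0.1, 1.5) ⇒ out
candidate 2: (m,n)=(4,11) → π∥ = 4+11·β ≈ 61.118406, π⊥ = 4+11·β' ≈ 1.881594 ∉ [0.1, 1.5) ⇒ out
candidate 3: (m,n)=(-1,-13) → π∥ = -1-13·β ≈ -68.503571, π⊥ = -1-13·β' ≈ 1.503571 ∉ [0.1, 1.5) ⇒ out
candidate 4: (m,n)=(-8,18) → π∥ = -8+18·β ≈ 85.466483, π⊥ = -8+18·β' ≈ -11.466483 ∉ [0.1, 1.5) ⇒ out
candidate 5: (m,n)=(5,12) → π∥ = 5+12·β ≈ 67.310989, π⊥ = 5+12·β' ≈ 2.689011 ∉ [0.1, 1.5) ⇒ out
candidate 6: (m,n)=(1,0) → π∥ = 1+0·β ≈ 1.000000, π⊥ = 1+0·β' ≈ 1.000000 ∈ [0.1, 1.5) ⇒ IN Λ
candidate 7: (m,n)=(4,15) → π∥ = 4+15·β ≈ 81.888736, π⊥ = 4+15·β' ≈ 1.111264 ∈ [0.1, 1.5) ⇒ IN Λ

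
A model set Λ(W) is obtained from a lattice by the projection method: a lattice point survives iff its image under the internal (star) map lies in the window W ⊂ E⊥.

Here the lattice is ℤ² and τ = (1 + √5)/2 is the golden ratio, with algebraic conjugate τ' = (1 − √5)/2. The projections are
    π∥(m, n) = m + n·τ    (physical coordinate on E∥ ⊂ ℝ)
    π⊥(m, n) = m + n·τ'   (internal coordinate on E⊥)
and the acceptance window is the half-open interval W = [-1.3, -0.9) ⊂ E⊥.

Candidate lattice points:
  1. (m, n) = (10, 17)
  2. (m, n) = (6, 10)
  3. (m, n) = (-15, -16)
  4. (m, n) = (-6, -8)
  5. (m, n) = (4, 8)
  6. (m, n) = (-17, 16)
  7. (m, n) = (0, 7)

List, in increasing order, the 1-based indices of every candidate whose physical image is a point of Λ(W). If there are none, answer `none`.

4, 5

τ' = (1−√5)/2 ≈ -0.618034.
[1] lift (10,17): star map gives -0.506578; window check -1.3 ≤ -0.506578 < -0.9 is false → out
[2] lift (6,10): star map gives -0.180340; window check -1.3 ≤ -0.180340 < -0.9 is false → out
[3] lift (-15,-16): star map gives -5.111456; window check -1.3 ≤ -5.111456 < -0.9 is false → out
[4] lift (-6,-8): star map gives -1.055728; window check -1.3 ≤ -1.055728 < -0.9 is true → IN Λ
[5] lift (4,8): star map gives -0.944272; window check -1.3 ≤ -0.944272 < -0.9 is true → IN Λ
[6] lift (-17,16): star map gives -26.888544; window check -1.3 ≤ -26.888544 < -0.9 is false → out
[7] lift (0,7): star map gives -4.326238; window check -1.3 ≤ -4.326238 < -0.9 is false → out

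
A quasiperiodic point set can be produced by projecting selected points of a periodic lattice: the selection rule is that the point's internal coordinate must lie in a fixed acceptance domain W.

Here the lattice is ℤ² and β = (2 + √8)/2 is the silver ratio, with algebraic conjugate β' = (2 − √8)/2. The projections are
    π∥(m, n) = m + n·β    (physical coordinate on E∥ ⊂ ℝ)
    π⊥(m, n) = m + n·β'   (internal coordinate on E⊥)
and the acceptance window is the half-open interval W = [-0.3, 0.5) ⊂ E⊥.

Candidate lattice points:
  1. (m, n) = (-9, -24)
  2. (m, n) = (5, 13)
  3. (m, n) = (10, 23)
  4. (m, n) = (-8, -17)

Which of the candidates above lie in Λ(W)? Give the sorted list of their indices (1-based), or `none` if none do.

3

Compute β' = (2−√8)/2 = -0.4142, so π⊥(m,n) = m -0.4142·n.
[1] lift (-9,-24): star map gives 0.9411; window check -0.3 ≤ 0.9411 < 0.5 is false → out
[2] lift (5,13): star map gives -0.3848; window check -0.3 ≤ -0.3848 < 0.5 is false → out
[3] lift (10,23): star map gives 0.4731; window check -0.3 ≤ 0.4731 < 0.5 is true → IN Λ
[4] lift (-8,-17): star map gives -0.9584; window check -0.3 ≤ -0.9584 < 0.5 is false → out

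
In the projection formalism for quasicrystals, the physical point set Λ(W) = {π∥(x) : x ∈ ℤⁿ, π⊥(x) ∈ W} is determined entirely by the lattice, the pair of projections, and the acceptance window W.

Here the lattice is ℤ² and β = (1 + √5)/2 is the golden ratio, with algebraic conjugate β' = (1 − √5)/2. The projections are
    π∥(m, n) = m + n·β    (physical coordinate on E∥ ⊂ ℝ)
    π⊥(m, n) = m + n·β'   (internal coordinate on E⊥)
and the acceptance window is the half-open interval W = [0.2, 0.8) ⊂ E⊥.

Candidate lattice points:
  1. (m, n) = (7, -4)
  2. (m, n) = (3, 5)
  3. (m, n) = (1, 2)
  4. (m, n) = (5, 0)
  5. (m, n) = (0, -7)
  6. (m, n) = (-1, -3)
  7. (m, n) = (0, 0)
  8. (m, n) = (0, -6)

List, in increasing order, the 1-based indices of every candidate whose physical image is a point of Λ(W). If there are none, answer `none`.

none

Numerically β ≈ 1.61803 and β' = −1/β ≈ -0.61803.
candidate 1: (m,n)=(7,-4) → π∥ = 7-4·β ≈ 0.52786, π⊥ = 7-4·β' ≈ 9.47214 ∉ [0.2, 0.8) ⇒ out
candidate 2: (m,n)=(3,5) → π∥ = 3+5·β ≈ 11.09017, π⊥ = 3+5·β' ≈ -0.09017 ∉ [0.2, 0.8) ⇒ out
candidate 3: (m,n)=(1,2) → π∥ = 1+2·β ≈ 4.23607, π⊥ = 1+2·β' ≈ -0.23607 ∉ [0.2, 0.8) ⇒ out
candidate 4: (m,n)=(5,0) → π∥ = 5+0·β ≈ 5.00000, π⊥ = 5+0·β' ≈ 5.00000 ∉ [0.2, 0.8) ⇒ out
candidate 5: (m,n)=(0,-7) → π∥ = 0-7·β ≈ -11.32624, π⊥ = 0-7·β' ≈ 4.32624 ∉ [0.2, 0.8) ⇒ out
candidate 6: (m,n)=(-1,-3) → π∥ = -1-3·β ≈ -5.85410, π⊥ = -1-3·β' ≈ 0.85410 ∉ [0.2, 0.8) ⇒ out
candidate 7: (m,n)=(0,0) → π∥ = 0+0·β ≈ 0.00000, π⊥ = 0+0·β' ≈ 0.00000 ∉ [0.2, 0.8) ⇒ out
candidate 8: (m,n)=(0,-6) → π∥ = 0-6·β ≈ -9.70820, π⊥ = 0-6·β' ≈ 3.70820 ∉ [0.2, 0.8) ⇒ out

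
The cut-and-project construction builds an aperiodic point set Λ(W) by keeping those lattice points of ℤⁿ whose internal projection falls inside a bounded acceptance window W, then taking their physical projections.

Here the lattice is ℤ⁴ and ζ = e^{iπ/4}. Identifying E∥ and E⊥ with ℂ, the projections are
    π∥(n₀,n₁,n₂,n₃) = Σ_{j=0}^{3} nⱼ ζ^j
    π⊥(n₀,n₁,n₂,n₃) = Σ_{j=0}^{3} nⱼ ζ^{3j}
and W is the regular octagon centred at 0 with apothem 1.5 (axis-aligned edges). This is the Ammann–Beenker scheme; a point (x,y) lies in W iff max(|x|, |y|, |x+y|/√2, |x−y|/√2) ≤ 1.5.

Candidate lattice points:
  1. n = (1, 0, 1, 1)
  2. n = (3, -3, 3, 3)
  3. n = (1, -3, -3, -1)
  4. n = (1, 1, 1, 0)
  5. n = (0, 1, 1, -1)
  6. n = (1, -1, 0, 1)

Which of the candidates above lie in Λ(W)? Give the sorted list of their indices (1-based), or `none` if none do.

Internal map: ζ^{3j} for j=0..3 gives (1,0), (−√2/2,√2/2), (0,−1), (√2/2,√2/2).
candidate 1: n = (1, 0, 1, 1) → π⊥ ≈ (+1.707107, -0.292893); max(|x|,|y|,|x±y|/√2) = 1.707107 > 1.5 ⇒ ∉ W
candidate 2: n = (3, -3, 3, 3) → π⊥ ≈ (+7.242641, -3.000000); max(|x|,|y|,|x±y|/√2) = 7.242641 > 1.5 ⇒ ∉ W
candidate 3: n = (1, -3, -3, -1) → π⊥ ≈ (+2.414214, +0.171573); max(|x|,|y|,|x±y|/√2) = 2.414214 > 1.5 ⇒ ∉ W
candidate 4: n = (1, 1, 1, 0) → π⊥ ≈ (+0.292893, -0.292893); max(|x|,|y|,|x±y|/√2) = 0.414214 ≤ 1.5 ⇒ ∈ W
candidate 5: n = (0, 1, 1, -1) → π⊥ ≈ (-1.414214, -1.000000); max(|x|,|y|,|x±y|/√2) = 1.707107 > 1.5 ⇒ ∉ W
candidate 6: n = (1, -1, 0, 1) → π⊥ ≈ (+2.414214, +0.000000); max(|x|,|y|,|x±y|/√2) = 2.414214 > 1.5 ⇒ ∉ W

4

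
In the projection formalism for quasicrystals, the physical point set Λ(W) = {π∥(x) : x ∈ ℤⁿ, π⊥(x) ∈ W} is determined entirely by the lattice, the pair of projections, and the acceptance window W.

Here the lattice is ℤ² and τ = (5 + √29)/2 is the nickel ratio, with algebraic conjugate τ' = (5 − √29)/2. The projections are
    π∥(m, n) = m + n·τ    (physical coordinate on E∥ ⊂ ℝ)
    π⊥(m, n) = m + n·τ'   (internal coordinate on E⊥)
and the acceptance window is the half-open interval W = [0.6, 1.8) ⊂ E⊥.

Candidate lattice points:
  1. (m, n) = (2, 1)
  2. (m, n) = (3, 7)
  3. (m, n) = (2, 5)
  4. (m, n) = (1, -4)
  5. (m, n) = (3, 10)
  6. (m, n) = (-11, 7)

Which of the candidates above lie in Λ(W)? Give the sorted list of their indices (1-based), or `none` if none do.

Numerically τ ≈ 5.192582 and τ' = −1/τ ≈ -0.192582.
candidate 1: (m,n)=(2,1) → π∥ = 2+1·τ ≈ 7.192582, π⊥ = 2+1·τ' ≈ 1.807418 ∉ [0.6, 1.8) ⇒ out
candidate 2: (m,n)=(3,7) → π∥ = 3+7·τ ≈ 39.348077, π⊥ = 3+7·τ' ≈ 1.651923 ∈ [0.6, 1.8) ⇒ IN Λ
candidate 3: (m,n)=(2,5) → π∥ = 2+5·τ ≈ 27.962912, π⊥ = 2+5·τ' ≈ 1.037088 ∈ [0.6, 1.8) ⇒ IN Λ
candidate 4: (m,n)=(1,-4) → π∥ = 1-4·τ ≈ -19.770330, π⊥ = 1-4·τ' ≈ 1.770330 ∈ [0.6, 1.8) ⇒ IN Λ
candidate 5: (m,n)=(3,10) → π∥ = 3+10·τ ≈ 54.925824, π⊥ = 3+10·τ' ≈ 1.074176 ∈ [0.6, 1.8) ⇒ IN Λ
candidate 6: (m,n)=(-11,7) → π∥ = -11+7·τ ≈ 25.348077, π⊥ = -11+7·τ' ≈ -12.348077 ∉ [0.6, 1.8) ⇒ out

2, 3, 4, 5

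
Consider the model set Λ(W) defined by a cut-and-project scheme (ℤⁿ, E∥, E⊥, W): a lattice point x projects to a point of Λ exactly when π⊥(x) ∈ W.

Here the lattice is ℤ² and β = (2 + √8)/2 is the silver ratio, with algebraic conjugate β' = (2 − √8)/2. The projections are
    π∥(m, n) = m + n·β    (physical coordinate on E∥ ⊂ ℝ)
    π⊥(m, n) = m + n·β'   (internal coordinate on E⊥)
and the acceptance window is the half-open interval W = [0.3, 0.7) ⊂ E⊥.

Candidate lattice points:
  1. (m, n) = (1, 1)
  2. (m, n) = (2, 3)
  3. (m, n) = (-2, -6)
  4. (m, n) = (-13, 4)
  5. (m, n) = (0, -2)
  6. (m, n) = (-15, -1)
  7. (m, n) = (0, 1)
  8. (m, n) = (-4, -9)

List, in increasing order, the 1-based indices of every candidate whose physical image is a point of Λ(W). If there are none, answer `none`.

1, 3

β' = (2−√8)/2 ≈ -0.414214.
#1 (1,1): internal coord 1 + (1)·β' = +0.585786; +0.585786 ∈ [0.3, 0.7) → IN Λ
#2 (2,3): internal coord 2 + (3)·β' = +0.757359; +0.757359 ∉ [0.3, 0.7) → out
#3 (-2,-6): internal coord -2 + (-6)·β' = +0.485281; +0.485281 ∈ [0.3, 0.7) → IN Λ
#4 (-13,4): internal coord -13 + (4)·β' = -14.656854; -14.656854 ∉ [0.3, 0.7) → out
#5 (0,-2): internal coord 0 + (-2)·β' = +0.828427; +0.828427 ∉ [0.3, 0.7) → out
#6 (-15,-1): internal coord -15 + (-1)·β' = -14.585786; -14.585786 ∉ [0.3, 0.7) → out
#7 (0,1): internal coord 0 + (1)·β' = -0.414214; -0.414214 ∉ [0.3, 0.7) → out
#8 (-4,-9): internal coord -4 + (-9)·β' = -0.272078; -0.272078 ∉ [0.3, 0.7) → out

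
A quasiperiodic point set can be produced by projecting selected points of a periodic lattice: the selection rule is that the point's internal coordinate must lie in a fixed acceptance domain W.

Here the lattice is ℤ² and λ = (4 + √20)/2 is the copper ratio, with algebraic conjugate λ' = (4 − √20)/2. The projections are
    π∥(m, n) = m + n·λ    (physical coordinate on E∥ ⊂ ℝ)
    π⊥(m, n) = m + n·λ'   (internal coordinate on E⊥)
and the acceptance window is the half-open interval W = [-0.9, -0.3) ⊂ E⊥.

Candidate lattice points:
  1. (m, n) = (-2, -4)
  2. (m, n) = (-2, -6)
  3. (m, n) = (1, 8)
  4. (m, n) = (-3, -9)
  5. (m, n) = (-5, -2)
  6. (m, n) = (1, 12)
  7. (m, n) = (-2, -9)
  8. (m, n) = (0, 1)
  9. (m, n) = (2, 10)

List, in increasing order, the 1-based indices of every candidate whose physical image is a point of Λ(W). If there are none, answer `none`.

2, 3, 4, 9

Compute λ' = (4−√20)/2 = -0.236068, so π⊥(m,n) = m -0.236068·n.
[1] lift (-2,-4): star map gives -1.055728; window check -0.9 ≤ -1.055728 < -0.3 is false → out
[2] lift (-2,-6): star map gives -0.583592; window check -0.9 ≤ -0.583592 < -0.3 is true → IN Λ
[3] lift (1,8): star map gives -0.888544; window check -0.9 ≤ -0.888544 < -0.3 is true → IN Λ
[4] lift (-3,-9): star map gives -0.875388; window check -0.9 ≤ -0.875388 < -0.3 is true → IN Λ
[5] lift (-5,-2): star map gives -4.527864; window check -0.9 ≤ -4.527864 < -0.3 is false → out
[6] lift (1,12): star map gives -1.832816; window check -0.9 ≤ -1.832816 < -0.3 is false → out
[7] lift (-2,-9): star map gives 0.124612; window check -0.9 ≤ 0.124612 < -0.3 is false → out
[8] lift (0,1): star map gives -0.236068; window check -0.9 ≤ -0.236068 < -0.3 is false → out
[9] lift (2,10): star map gives -0.360680; window check -0.9 ≤ -0.360680 < -0.3 is true → IN Λ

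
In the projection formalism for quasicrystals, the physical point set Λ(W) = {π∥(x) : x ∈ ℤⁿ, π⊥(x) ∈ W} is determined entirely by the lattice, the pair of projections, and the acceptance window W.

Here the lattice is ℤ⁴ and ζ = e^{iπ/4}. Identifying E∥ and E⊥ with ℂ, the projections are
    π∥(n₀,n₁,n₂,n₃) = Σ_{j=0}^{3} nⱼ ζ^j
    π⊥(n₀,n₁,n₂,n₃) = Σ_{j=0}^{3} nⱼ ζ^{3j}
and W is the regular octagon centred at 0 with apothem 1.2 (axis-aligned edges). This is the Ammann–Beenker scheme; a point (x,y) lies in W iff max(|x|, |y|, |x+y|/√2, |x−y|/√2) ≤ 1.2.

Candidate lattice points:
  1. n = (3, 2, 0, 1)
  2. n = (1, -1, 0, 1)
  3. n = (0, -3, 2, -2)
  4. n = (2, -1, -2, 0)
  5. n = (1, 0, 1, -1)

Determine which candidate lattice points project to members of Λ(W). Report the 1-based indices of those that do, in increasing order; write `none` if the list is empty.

none

Internal map: ζ^{3j} for j=0..3 gives (1,0), (−√2/2,√2/2), (0,−1), (√2/2,√2/2).
#1 (3, 2, 0, 1): internal (2.292893, 2.121320); octagon support 3.121320 vs apothem 1.2 → ∉ W
#2 (1, -1, 0, 1): internal (2.414214, 0.000000); octagon support 2.414214 vs apothem 1.2 → ∉ W
#3 (0, -3, 2, -2): internal (0.707107, -5.535534); octagon support 5.535534 vs apothem 1.2 → ∉ W
#4 (2, -1, -2, 0): internal (2.707107, 1.292893); octagon support 2.828427 vs apothem 1.2 → ∉ W
#5 (1, 0, 1, -1): internal (0.292893, -1.707107); octagon support 1.707107 vs apothem 1.2 → ∉ W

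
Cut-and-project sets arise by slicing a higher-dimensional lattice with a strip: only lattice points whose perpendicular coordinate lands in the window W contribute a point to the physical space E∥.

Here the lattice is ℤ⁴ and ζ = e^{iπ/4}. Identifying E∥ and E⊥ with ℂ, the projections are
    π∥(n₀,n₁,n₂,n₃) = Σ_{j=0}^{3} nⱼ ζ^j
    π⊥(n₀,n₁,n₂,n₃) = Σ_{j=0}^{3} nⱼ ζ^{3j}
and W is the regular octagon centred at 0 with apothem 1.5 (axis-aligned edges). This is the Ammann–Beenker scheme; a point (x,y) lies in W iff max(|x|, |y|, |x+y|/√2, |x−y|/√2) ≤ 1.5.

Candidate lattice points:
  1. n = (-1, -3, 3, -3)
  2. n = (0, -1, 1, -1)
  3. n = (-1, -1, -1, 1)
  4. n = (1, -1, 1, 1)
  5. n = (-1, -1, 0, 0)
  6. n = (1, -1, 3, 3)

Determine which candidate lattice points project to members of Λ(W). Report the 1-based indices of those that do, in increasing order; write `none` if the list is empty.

With ζ = e^{iπ/4} the internal vectors are ζ^0,ζ^3,ζ^6,ζ^9.
candidate 1: n = (-1, -3, 3, -3) → π⊥ ≈ (-1.000000, -7.242641); max(|x|,|y|,|x±y|/√2) = 7.242641 > 1.5 ⇒ ∉ W
candidate 2: n = (0, -1, 1, -1) → π⊥ ≈ (+0.000000, -2.414214); max(|x|,|y|,|x±y|/√2) = 2.414214 > 1.5 ⇒ ∉ W
candidate 3: n = (-1, -1, -1, 1) → π⊥ ≈ (+0.414214, +1.000000); max(|x|,|y|,|x±y|/√2) = 1.000000 ≤ 1.5 ⇒ ∈ W
candidate 4: n = (1, -1, 1, 1) → π⊥ ≈ (+2.414214, -1.000000); max(|x|,|y|,|x±y|/√2) = 2.414214 > 1.5 ⇒ ∉ W
candidate 5: n = (-1, -1, 0, 0) → π⊥ ≈ (-0.292893, -0.707107); max(|x|,|y|,|x±y|/√2) = 0.707107 ≤ 1.5 ⇒ ∈ W
candidate 6: n = (1, -1, 3, 3) → π⊥ ≈ (+3.828427, -1.585786); max(|x|,|y|,|x±y|/√2) = 3.828427 > 1.5 ⇒ ∉ W

3, 5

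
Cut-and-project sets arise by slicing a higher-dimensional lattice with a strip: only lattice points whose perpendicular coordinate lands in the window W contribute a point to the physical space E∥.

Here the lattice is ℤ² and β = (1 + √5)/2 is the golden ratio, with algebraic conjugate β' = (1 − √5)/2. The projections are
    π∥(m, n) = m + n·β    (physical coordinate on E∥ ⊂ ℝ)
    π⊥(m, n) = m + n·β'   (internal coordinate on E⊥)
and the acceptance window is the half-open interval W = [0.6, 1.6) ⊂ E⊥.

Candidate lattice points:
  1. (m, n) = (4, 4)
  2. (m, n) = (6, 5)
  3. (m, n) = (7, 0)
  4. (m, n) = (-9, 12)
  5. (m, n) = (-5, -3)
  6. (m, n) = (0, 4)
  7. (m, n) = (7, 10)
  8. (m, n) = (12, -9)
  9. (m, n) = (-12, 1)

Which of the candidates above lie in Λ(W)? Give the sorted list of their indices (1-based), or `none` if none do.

1, 7

Compute β' = (1−√5)/2 = -0.61803, so π⊥(m,n) = m -0.61803·n.
candidate 1: (m,n)=(4,4) → π∥ = 4+4·β ≈ 10.47214, π⊥ = 4+4·β' ≈ 1.52786 ∈ [0.6, 1.6) ⇒ IN Λ
candidate 2: (m,n)=(6,5) → π∥ = 6+5·β ≈ 14.09017, π⊥ = 6+5·β' ≈ 2.90983 ∉ [0.6, 1.6) ⇒ out
candidate 3: (m,n)=(7,0) → π∥ = 7+0·β ≈ 7.00000, π⊥ = 7+0·β' ≈ 7.00000 ∉ [0.6, 1.6) ⇒ out
candidate 4: (m,n)=(-9,12) → π∥ = -9+12·β ≈ 10.41641, π⊥ = -9+12·β' ≈ -16.41641 ∉ [0.6, 1.6) ⇒ out
candidate 5: (m,n)=(-5,-3) → π∥ = -5-3·β ≈ -9.85410, π⊥ = -5-3·β' ≈ -3.14590 ∉ [0.6, 1.6) ⇒ out
candidate 6: (m,n)=(0,4) → π∥ = 0+4·β ≈ 6.47214, π⊥ = 0+4·β' ≈ -2.47214 ∉ [0.6, 1.6) ⇒ out
candidate 7: (m,n)=(7,10) → π∥ = 7+10·β ≈ 23.18034, π⊥ = 7+10·β' ≈ 0.81966 ∈ [0.6, 1.6) ⇒ IN Λ
candidate 8: (m,n)=(12,-9) → π∥ = 12-9·β ≈ -2.56231, π⊥ = 12-9·β' ≈ 17.56231 ∉ [0.6, 1.6) ⇒ out
candidate 9: (m,n)=(-12,1) → π∥ = -12+1·β ≈ -10.38197, π⊥ = -12+1·β' ≈ -12.61803 ∉ [0.6, 1.6) ⇒ out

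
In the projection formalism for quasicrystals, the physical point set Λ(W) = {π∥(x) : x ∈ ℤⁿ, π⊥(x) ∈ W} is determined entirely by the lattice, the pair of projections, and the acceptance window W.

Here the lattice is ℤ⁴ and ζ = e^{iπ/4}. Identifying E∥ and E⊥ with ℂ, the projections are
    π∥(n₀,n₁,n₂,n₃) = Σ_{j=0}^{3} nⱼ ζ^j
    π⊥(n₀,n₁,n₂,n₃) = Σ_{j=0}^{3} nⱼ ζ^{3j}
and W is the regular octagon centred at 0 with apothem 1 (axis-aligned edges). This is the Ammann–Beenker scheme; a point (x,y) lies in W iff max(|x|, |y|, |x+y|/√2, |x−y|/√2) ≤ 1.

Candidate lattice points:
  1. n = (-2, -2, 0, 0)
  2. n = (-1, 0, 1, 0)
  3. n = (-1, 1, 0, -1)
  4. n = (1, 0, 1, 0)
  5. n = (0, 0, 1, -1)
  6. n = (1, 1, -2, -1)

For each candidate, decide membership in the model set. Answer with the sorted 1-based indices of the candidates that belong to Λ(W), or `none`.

none

Internal map: ζ^{3j} for j=0..3 gives (1,0), (−√2/2,√2/2), (0,−1), (√2/2,√2/2).
#1 (-2, -2, 0, 0): internal (-0.58579, -1.41421); octagon support 1.41421 vs apothem 1 → ∉ W
#2 (-1, 0, 1, 0): internal (-1.00000, -1.00000); octagon support 1.41421 vs apothem 1 → ∉ W
#3 (-1, 1, 0, -1): internal (-2.41421, 0.00000); octagon support 2.41421 vs apothem 1 → ∉ W
#4 (1, 0, 1, 0): internal (1.00000, -1.00000); octagon support 1.41421 vs apothem 1 → ∉ W
#5 (0, 0, 1, -1): internal (-0.70711, -1.70711); octagon support 1.70711 vs apothem 1 → ∉ W
#6 (1, 1, -2, -1): internal (-0.41421, 2.00000); octagon support 2.00000 vs apothem 1 → ∉ W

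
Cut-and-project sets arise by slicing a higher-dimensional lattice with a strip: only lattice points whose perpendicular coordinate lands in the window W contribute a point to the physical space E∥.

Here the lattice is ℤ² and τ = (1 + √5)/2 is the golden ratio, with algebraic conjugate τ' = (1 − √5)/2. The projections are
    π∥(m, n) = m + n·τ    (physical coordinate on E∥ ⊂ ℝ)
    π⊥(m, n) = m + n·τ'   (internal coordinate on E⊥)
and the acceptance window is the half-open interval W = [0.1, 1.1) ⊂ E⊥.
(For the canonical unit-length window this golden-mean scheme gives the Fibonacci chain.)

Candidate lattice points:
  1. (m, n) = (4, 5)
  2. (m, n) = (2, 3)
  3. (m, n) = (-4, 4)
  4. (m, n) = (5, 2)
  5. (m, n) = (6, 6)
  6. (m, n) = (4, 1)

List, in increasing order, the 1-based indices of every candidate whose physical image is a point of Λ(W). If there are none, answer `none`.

1, 2

τ' = (1−√5)/2 ≈ -0.618034.
[1] lift (4,5): star map gives 0.909830; window check 0.1 ≤ 0.909830 < 1.1 is true → IN Λ
[2] lift (2,3): star map gives 0.145898; window check 0.1 ≤ 0.145898 < 1.1 is true → IN Λ
[3] lift (-4,4): star map gives -6.472136; window check 0.1 ≤ -6.472136 < 1.1 is false → out
[4] lift (5,2): star map gives 3.763932; window check 0.1 ≤ 3.763932 < 1.1 is false → out
[5] lift (6,6): star map gives 2.291796; window check 0.1 ≤ 2.291796 < 1.1 is false → out
[6] lift (4,1): star map gives 3.381966; window check 0.1 ≤ 3.381966 < 1.1 is false → out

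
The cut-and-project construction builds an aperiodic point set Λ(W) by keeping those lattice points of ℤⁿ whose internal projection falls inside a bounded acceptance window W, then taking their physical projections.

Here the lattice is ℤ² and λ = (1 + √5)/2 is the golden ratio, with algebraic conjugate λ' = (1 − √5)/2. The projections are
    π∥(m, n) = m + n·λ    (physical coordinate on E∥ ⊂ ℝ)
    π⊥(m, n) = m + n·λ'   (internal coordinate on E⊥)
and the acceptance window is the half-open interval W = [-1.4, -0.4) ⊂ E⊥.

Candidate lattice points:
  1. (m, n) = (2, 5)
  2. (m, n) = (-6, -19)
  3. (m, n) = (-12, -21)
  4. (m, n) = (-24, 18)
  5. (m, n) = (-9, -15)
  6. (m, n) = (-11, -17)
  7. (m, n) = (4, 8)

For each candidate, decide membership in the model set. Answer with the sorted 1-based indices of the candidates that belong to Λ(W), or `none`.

Compute λ' = (1−√5)/2 = -0.6180, so π⊥(m,n) = m -0.6180·n.
[1] lift (2,5): star map gives -1.0902; window check -1.4 ≤ -1.0902 < -0.4 is true → IN Λ
[2] lift (-6,-19): star map gives 5.7426; window check -1.4 ≤ 5.7426 < -0.4 is false → out
[3] lift (-12,-21): star map gives 0.9787; window check -1.4 ≤ 0.9787 < -0.4 is false → out
[4] lift (-24,18): star map gives -35.1246; window check -1.4 ≤ -35.1246 < -0.4 is false → out
[5] lift (-9,-15): star map gives 0.2705; window check -1.4 ≤ 0.2705 < -0.4 is false → out
[6] lift (-11,-17): star map gives -0.4934; window check -1.4 ≤ -0.4934 < -0.4 is true → IN Λ
[7] lift (4,8): star map gives -0.9443; window check -1.4 ≤ -0.9443 < -0.4 is true → IN Λ

1, 6, 7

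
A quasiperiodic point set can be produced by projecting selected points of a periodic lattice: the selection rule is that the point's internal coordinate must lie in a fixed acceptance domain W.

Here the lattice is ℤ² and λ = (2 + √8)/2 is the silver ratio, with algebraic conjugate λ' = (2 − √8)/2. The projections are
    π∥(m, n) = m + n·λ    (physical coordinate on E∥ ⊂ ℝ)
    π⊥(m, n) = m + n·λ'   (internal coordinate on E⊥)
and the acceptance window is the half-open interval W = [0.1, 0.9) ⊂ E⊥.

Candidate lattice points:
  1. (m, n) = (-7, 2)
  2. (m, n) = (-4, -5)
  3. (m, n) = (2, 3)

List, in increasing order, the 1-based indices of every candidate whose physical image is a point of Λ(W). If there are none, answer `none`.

λ' = (2−√8)/2 ≈ -0.414214.
[1] lift (-7,2): star map gives -7.828427; window check 0.1 ≤ -7.828427 < 0.9 is false → out
[2] lift (-4,-5): star map gives -1.928932; window check 0.1 ≤ -1.928932 < 0.9 is false → out
[3] lift (2,3): star map gives 0.757359; window check 0.1 ≤ 0.757359 < 0.9 is true → IN Λ

3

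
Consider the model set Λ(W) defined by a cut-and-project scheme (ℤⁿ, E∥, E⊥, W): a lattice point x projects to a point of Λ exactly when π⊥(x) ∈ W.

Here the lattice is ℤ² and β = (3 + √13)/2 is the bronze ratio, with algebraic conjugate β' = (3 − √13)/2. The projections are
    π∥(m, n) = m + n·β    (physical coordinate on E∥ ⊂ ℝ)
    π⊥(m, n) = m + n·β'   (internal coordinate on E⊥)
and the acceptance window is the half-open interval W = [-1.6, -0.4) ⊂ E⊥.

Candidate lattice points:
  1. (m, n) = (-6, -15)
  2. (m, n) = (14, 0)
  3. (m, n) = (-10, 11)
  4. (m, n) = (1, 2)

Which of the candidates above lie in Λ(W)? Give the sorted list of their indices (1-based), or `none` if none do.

1

Numerically β ≈ 3.30278 and β' = −1/β ≈ -0.30278.
#1 (-6,-15): internal coord -6 + (-15)·β' = -1.45837; -1.45837 ∈ [-1.6, -0.4) → IN Λ
#2 (14,0): internal coord 14 + (0)·β' = +14.00000; +14.00000 ∉ [-1.6, -0.4) → out
#3 (-10,11): internal coord -10 + (11)·β' = -13.33053; -13.33053 ∉ [-1.6, -0.4) → out
#4 (1,2): internal coord 1 + (2)·β' = +0.39445; +0.39445 ∉ [-1.6, -0.4) → out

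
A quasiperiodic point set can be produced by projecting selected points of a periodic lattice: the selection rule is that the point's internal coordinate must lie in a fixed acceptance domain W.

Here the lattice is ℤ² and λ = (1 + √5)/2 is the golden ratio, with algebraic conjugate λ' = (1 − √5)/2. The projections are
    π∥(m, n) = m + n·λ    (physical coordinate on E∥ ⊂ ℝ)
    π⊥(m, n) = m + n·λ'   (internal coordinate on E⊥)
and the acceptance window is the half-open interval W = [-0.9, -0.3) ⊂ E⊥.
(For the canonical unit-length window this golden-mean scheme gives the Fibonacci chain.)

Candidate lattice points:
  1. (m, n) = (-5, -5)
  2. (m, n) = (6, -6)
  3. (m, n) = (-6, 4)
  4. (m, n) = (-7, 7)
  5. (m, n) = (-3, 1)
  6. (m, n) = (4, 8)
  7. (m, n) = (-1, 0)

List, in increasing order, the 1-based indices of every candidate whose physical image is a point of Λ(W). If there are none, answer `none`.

none

Numerically λ ≈ 1.61803 and λ' = −1/λ ≈ -0.61803.
#1 (-5,-5): internal coord -5 + (-5)·λ' = -1.90983; -1.90983 ∉ [-0.9, -0.3) → out
#2 (6,-6): internal coord 6 + (-6)·λ' = +9.70820; +9.70820 ∉ [-0.9, -0.3) → out
#3 (-6,4): internal coord -6 + (4)·λ' = -8.47214; -8.47214 ∉ [-0.9, -0.3) → out
#4 (-7,7): internal coord -7 + (7)·λ' = -11.32624; -11.32624 ∉ [-0.9, -0.3) → out
#5 (-3,1): internal coord -3 + (1)·λ' = -3.61803; -3.61803 ∉ [-0.9, -0.3) → out
#6 (4,8): internal coord 4 + (8)·λ' = -0.94427; -0.94427 ∉ [-0.9, -0.3) → out
#7 (-1,0): internal coord -1 + (0)·λ' = -1.00000; -1.00000 ∉ [-0.9, -0.3) → out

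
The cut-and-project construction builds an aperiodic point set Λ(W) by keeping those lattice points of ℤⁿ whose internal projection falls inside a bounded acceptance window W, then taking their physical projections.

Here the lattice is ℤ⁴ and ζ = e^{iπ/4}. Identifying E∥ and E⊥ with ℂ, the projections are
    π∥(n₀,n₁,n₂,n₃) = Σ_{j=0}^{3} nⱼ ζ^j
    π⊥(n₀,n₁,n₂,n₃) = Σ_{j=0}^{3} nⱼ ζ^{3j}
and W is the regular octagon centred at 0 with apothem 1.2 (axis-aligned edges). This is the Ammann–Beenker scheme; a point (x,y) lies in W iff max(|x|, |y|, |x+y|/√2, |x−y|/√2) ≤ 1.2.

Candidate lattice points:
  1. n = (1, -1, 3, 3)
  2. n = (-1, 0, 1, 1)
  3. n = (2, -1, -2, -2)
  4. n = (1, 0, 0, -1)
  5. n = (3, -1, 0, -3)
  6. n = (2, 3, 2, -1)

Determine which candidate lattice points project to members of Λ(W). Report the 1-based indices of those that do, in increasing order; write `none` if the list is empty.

π⊥(n) = n₀ + n₁ζ³ + n₂ζ⁶ + n₃ζ⁹ where ζ = e^{iπ/4}.
#1 (1, -1, 3, 3): internal (3.828427, -1.585786); octagon support 3.828427 vs apothem 1.2 → ∉ W
#2 (-1, 0, 1, 1): internal (-0.292893, -0.292893); octagon support 0.414214 vs apothem 1.2 → ∈ W
#3 (2, -1, -2, -2): internal (1.292893, -0.121320); octagon support 1.292893 vs apothem 1.2 → ∉ W
#4 (1, 0, 0, -1): internal (0.292893, -0.707107); octagon support 0.707107 vs apothem 1.2 → ∈ W
#5 (3, -1, 0, -3): internal (1.585786, -2.828427); octagon support 3.121320 vs apothem 1.2 → ∉ W
#6 (2, 3, 2, -1): internal (-0.828427, -0.585786); octagon support 1.000000 vs apothem 1.2 → ∈ W

2, 4, 6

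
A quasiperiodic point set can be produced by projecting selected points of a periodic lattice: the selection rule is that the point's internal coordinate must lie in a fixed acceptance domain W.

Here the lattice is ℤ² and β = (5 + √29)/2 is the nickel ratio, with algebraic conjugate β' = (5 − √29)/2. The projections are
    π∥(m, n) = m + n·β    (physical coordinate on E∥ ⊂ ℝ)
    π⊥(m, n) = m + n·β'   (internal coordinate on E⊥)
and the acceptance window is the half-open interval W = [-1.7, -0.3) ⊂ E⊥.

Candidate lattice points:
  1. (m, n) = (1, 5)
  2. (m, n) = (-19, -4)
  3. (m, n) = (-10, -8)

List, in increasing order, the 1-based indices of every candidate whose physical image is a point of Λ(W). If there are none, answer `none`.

β' = (5−√29)/2 ≈ -0.1926.
candidate 1: (m,n)=(1,5) → π∥ = 1+5·β ≈ 26.9629, π⊥ = 1+5·β' ≈ 0.0371 ∉ [-1.7, -0.3) ⇒ out
candidate 2: (m,n)=(-19,-4) → π∥ = -19-4·β ≈ -39.7703, π⊥ = -19-4·β' ≈ -18.2297 ∉ [-1.7, -0.3) ⇒ out
candidate 3: (m,n)=(-10,-8) → π∥ = -10-8·β ≈ -51.5407, π⊥ = -10-8·β' ≈ -8.4593 ∉ [-1.7, -0.3) ⇒ out

none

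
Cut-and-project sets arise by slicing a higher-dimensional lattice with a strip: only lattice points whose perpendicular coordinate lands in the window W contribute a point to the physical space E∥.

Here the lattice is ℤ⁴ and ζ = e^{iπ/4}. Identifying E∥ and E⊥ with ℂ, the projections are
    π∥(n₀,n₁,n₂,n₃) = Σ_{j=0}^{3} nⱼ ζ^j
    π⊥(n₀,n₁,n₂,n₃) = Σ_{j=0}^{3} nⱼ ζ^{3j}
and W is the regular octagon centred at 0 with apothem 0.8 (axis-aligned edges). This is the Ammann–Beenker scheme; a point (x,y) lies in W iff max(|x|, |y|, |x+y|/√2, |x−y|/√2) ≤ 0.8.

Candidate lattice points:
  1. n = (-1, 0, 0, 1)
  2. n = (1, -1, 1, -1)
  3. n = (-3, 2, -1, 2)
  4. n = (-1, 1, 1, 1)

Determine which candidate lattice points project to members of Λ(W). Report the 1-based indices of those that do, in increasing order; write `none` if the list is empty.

π⊥(n) = n₀ + n₁ζ³ + n₂ζ⁶ + n₃ζ⁹ where ζ = e^{iπ/4}.
#1 (-1, 0, 0, 1): internal (-0.29289, 0.70711); octagon support 0.70711 vs apothem 0.8 → ∈ W
#2 (1, -1, 1, -1): internal (1.00000, -2.41421); octagon support 2.41421 vs apothem 0.8 → ∉ W
#3 (-3, 2, -1, 2): internal (-3.00000, 3.82843); octagon support 4.82843 vs apothem 0.8 → ∉ W
#4 (-1, 1, 1, 1): internal (-1.00000, 0.41421); octagon support 1.00000 vs apothem 0.8 → ∉ W

1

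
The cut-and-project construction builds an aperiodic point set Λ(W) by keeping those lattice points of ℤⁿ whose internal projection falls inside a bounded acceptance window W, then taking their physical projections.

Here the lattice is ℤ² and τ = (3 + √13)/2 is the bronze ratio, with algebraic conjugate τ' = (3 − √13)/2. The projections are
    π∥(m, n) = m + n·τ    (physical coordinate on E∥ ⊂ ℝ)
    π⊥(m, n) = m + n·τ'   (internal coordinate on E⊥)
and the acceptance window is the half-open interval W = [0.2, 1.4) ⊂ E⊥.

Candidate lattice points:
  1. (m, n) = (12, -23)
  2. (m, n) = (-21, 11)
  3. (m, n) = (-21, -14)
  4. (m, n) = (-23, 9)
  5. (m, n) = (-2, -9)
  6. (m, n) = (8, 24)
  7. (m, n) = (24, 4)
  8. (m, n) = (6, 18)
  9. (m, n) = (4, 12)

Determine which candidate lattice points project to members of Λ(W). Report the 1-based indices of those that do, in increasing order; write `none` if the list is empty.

Numerically τ ≈ 3.302776 and τ' = −1/τ ≈ -0.302776.
candidate 1: (m,n)=(12,-23) → π∥ = 12-23·τ ≈ -63.963840, π⊥ = 12-23·τ' ≈ 18.963840 ∉ [0.2, 1.4) ⇒ out
candidate 2: (m,n)=(-21,11) → π∥ = -21+11·τ ≈ 15.330532, π⊥ = -21+11·τ' ≈ -24.330532 ∉ [0.2, 1.4) ⇒ out
candidate 3: (m,n)=(-21,-14) → π∥ = -21-14·τ ≈ -67.238859, π⊥ = -21-14·τ' ≈ -16.761141 ∉ [0.2, 1.4) ⇒ out
candidate 4: (m,n)=(-23,9) → π∥ = -23+9·τ ≈ 6.724981, π⊥ = -23+9·τ' ≈ -25.724981 ∉ [0.2, 1.4) ⇒ out
candidate 5: (m,n)=(-2,-9) → π∥ = -2-9·τ ≈ -31.724981, π⊥ = -2-9·τ' ≈ 0.724981 ∈ [0.2, 1.4) ⇒ IN Λ
candidate 6: (m,n)=(8,24) → π∥ = 8+24·τ ≈ 87.266615, π⊥ = 8+24·τ' ≈ 0.733385 ∈ [0.2, 1.4) ⇒ IN Λ
candidate 7: (m,n)=(24,4) → π∥ = 24+4·τ ≈ 37.211103, π⊥ = 24+4·τ' ≈ 22.788897 ∉ [0.2, 1.4) ⇒ out
candidate 8: (m,n)=(6,18) → π∥ = 6+18·τ ≈ 65.449961, π⊥ = 6+18·τ' ≈ 0.550039 ∈ [0.2, 1.4) ⇒ IN Λ
candidate 9: (m,n)=(4,12) → π∥ = 4+12·τ ≈ 43.633308, π⊥ = 4+12·τ' ≈ 0.366692 ∈ [0.2, 1.4) ⇒ IN Λ

5, 6, 8, 9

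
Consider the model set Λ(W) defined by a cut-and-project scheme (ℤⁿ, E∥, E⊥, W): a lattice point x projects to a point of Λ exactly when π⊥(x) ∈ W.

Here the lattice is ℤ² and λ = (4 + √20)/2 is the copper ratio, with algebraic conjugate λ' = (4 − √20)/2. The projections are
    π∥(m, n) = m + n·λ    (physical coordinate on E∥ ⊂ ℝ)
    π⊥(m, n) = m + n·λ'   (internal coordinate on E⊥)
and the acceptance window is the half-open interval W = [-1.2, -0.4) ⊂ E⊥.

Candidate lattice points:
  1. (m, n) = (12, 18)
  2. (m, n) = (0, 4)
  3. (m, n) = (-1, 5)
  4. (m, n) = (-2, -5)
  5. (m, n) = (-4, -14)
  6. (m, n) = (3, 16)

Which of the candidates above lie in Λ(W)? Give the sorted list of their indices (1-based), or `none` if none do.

2, 4, 5, 6

λ' = (4−√20)/2 ≈ -0.2361.
candidate 1: (m,n)=(12,18) → π∥ = 12+18·λ ≈ 88.2492, π⊥ = 12+18·λ' ≈ 7.7508 ∉ [-1.2, -0.4) ⇒ out
candidate 2: (m,n)=(0,4) → π∥ = 0+4·λ ≈ 16.9443, π⊥ = 0+4·λ' ≈ -0.9443 ∈ [-1.2, -0.4) ⇒ IN Λ
candidate 3: (m,n)=(-1,5) → π∥ = -1+5·λ ≈ 20.1803, π⊥ = -1+5·λ' ≈ -2.1803 ∉ [-1.2, -0.4) ⇒ out
candidate 4: (m,n)=(-2,-5) → π∥ = -2-5·λ ≈ -23.1803, π⊥ = -2-5·λ' ≈ -0.8197 ∈ [-1.2, -0.4) ⇒ IN Λ
candidate 5: (m,n)=(-4,-14) → π∥ = -4-14·λ ≈ -63.3050, π⊥ = -4-14·λ' ≈ -0.6950 ∈ [-1.2, -0.4) ⇒ IN Λ
candidate 6: (m,n)=(3,16) → π∥ = 3+16·λ ≈ 70.7771, π⊥ = 3+16·λ' ≈ -0.7771 ∈ [-1.2, -0.4) ⇒ IN Λ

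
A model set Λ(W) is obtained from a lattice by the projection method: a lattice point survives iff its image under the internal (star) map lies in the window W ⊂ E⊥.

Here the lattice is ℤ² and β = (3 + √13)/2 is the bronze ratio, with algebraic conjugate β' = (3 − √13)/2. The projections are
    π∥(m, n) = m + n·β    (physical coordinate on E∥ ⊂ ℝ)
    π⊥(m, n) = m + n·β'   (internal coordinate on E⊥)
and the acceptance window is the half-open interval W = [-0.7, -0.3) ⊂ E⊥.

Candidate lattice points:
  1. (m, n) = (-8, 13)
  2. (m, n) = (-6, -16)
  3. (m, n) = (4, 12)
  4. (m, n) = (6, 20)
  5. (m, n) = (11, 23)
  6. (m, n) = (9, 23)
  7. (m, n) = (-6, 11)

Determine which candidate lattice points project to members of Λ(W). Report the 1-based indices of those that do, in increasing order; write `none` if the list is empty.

none

Numerically β ≈ 3.302776 and β' = −1/β ≈ -0.302776.
#1 (-8,13): internal coord -8 + (13)·β' = -11.936083; -11.936083 ∉ [-0.7, -0.3) → out
#2 (-6,-16): internal coord -6 + (-16)·β' = -1.155590; -1.155590 ∉ [-0.7, -0.3) → out
#3 (4,12): internal coord 4 + (12)·β' = +0.366692; +0.366692 ∉ [-0.7, -0.3) → out
#4 (6,20): internal coord 6 + (20)·β' = -0.055513; -0.055513 ∉ [-0.7, -0.3) → out
#5 (11,23): internal coord 11 + (23)·β' = +4.036160; +4.036160 ∉ [-0.7, -0.3) → out
#6 (9,23): internal coord 9 + (23)·β' = +2.036160; +2.036160 ∉ [-0.7, -0.3) → out
#7 (-6,11): internal coord -6 + (11)·β' = -9.330532; -9.330532 ∉ [-0.7, -0.3) → out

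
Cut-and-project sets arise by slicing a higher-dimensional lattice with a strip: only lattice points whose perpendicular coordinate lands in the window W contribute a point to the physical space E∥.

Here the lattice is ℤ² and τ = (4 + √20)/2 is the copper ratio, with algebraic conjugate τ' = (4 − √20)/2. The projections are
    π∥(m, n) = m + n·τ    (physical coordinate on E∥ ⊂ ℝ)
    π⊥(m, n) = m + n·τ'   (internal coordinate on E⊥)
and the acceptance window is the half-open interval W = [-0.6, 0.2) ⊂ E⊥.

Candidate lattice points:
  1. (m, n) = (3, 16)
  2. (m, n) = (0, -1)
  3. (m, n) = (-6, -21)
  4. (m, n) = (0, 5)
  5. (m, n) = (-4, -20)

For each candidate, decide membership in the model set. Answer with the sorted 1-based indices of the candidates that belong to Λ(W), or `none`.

none

τ' = (4−√20)/2 ≈ -0.2361.
[1] lift (3,16): star map gives -0.7771; window check -0.6 ≤ -0.7771 < 0.2 is false → out
[2] lift (0,-1): star map gives 0.2361; window check -0.6 ≤ 0.2361 < 0.2 is false → out
[3] lift (-6,-21): star map gives -1.0426; window check -0.6 ≤ -1.0426 < 0.2 is false → out
[4] lift (0,5): star map gives -1.1803; window check -0.6 ≤ -1.1803 < 0.2 is false → out
[5] lift (-4,-20): star map gives 0.7214; window check -0.6 ≤ 0.7214 < 0.2 is false → out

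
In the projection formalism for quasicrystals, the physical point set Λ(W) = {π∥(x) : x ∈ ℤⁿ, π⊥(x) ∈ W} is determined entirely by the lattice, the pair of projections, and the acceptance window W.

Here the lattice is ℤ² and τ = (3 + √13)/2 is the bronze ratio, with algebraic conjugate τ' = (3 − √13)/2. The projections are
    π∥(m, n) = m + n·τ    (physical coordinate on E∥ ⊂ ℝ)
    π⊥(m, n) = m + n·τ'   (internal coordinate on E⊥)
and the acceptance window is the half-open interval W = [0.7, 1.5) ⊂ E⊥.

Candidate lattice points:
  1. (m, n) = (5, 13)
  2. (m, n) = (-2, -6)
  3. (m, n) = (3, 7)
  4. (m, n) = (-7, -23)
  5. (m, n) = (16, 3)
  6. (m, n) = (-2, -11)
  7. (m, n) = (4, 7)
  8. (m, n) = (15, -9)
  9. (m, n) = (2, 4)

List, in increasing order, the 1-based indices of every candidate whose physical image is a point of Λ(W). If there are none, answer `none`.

1, 3, 6, 9

Compute τ' = (3−√13)/2 = -0.3028, so π⊥(m,n) = m -0.3028·n.
#1 (5,13): internal coord 5 + (13)·τ' = +1.0639; +1.0639 ∈ [0.7, 1.5) → IN Λ
#2 (-2,-6): internal coord -2 + (-6)·τ' = -0.1833; -0.1833 ∉ [0.7, 1.5) → out
#3 (3,7): internal coord 3 + (7)·τ' = +0.8806; +0.8806 ∈ [0.7, 1.5) → IN Λ
#4 (-7,-23): internal coord -7 + (-23)·τ' = -0.0362; -0.0362 ∉ [0.7, 1.5) → out
#5 (16,3): internal coord 16 + (3)·τ' = +15.0917; +15.0917 ∉ [0.7, 1.5) → out
#6 (-2,-11): internal coord -2 + (-11)·τ' = +1.3305; +1.3305 ∈ [0.7, 1.5) → IN Λ
#7 (4,7): internal coord 4 + (7)·τ' = +1.8806; +1.8806 ∉ [0.7, 1.5) → out
#8 (15,-9): internal coord 15 + (-9)·τ' = +17.7250; +17.7250 ∉ [0.7, 1.5) → out
#9 (2,4): internal coord 2 + (4)·τ' = +0.7889; +0.7889 ∈ [0.7, 1.5) → IN Λ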